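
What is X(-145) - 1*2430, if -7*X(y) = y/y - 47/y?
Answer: -2466642/1015 ≈ -2430.2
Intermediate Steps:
X(y) = -1/7 + 47/(7*y) (X(y) = -(y/y - 47/y)/7 = -(1 - 47/y)/7 = -1/7 + 47/(7*y))
X(-145) - 1*2430 = (1/7)*(47 - 1*(-145))/(-145) - 1*2430 = (1/7)*(-1/145)*(47 + 145) - 2430 = (1/7)*(-1/145)*192 - 2430 = -192/1015 - 2430 = -2466642/1015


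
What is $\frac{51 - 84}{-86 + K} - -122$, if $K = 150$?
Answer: $\frac{7775}{64} \approx 121.48$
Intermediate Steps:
$\frac{51 - 84}{-86 + K} - -122 = \frac{51 - 84}{-86 + 150} - -122 = - \frac{33}{64} + 122 = \frac{7775}{64}$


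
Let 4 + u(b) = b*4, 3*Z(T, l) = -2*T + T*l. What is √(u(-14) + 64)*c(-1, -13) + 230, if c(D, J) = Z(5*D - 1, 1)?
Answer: 234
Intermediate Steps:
Z(T, l) = -2*T/3 + T*l/3 (Z(T, l) = (-2*T + T*l)/3 = -2*T/3 + T*l/3)
u(b) = -4 + 4*b (u(b) = -4 + b*4 = -4 + 4*b)
c(D, J) = ⅓ - 5*D/3 (c(D, J) = (5*D - 1)*(-2 + 1)/3 = (⅓)*(-1 + 5*D)*(-1) = ⅓ - 5*D/3)
√(u(-14) + 64)*c(-1, -13) + 230 = √((-4 + 4*(-14)) + 64)*(⅓ - 5/3*(-1)) + 230 = √((-4 - 56) + 64)*(⅓ + 5/3) + 230 = √(-60 + 64)*2 + 230 = √4*2 + 230 = 2*2 + 230 = 4 + 230 = 234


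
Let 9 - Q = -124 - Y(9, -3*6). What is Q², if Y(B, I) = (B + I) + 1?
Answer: 15625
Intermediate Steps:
Y(B, I) = 1 + B + I
Q = 125 (Q = 9 - (-124 - (1 + 9 - 3*6)) = 9 - (-124 - (1 + 9 - 18)) = 9 - (-124 - 1*(-8)) = 9 - (-124 + 8) = 9 - 1*(-116) = 9 + 116 = 125)
Q² = 125² = 15625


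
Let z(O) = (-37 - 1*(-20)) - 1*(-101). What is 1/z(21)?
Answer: 1/84 ≈ 0.011905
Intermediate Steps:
z(O) = 84 (z(O) = (-37 + 20) + 101 = -17 + 101 = 84)
1/z(21) = 1/84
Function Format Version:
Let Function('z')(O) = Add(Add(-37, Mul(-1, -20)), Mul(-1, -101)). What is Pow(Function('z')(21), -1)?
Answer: Rational(1, 84) ≈ 0.011905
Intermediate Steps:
Function('z')(O) = 84 (Function('z')(O) = Add(Add(-37, 20), 101) = Add(-17, 101) = 84)
Pow(Function('z')(21), -1) = Pow(84, -1) = Rational(1, 84)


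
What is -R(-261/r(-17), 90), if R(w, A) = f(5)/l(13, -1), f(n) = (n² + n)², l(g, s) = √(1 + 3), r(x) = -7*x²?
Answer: -450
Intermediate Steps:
l(g, s) = 2 (l(g, s) = √4 = 2)
f(n) = (n + n²)²
R(w, A) = 450 (R(w, A) = (5²*(1 + 5)²)/2 = (25*6²)*(½) = (25*36)*(½) = 900*(½) = 450)
-R(-261/r(-17), 90) = -1*450 = -450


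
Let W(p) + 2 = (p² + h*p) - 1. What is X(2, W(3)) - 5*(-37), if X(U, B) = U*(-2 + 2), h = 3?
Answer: 185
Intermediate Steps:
W(p) = -3 + p² + 3*p (W(p) = -2 + ((p² + 3*p) - 1) = -2 + (-1 + p² + 3*p) = -3 + p² + 3*p)
X(U, B) = 0 (X(U, B) = U*0 = 0)
X(2, W(3)) - 5*(-37) = 0 - 5*(-37) = 0 + 185 = 185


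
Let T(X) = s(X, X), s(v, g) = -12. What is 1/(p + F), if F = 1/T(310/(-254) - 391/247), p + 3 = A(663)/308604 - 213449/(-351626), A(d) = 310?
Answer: -18085531684/44767019483 ≈ -0.40399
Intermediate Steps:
p = -32444918882/13564148763 (p = -3 + (310/308604 - 213449/(-351626)) = -3 + (310*(1/308604) - 213449*(-1/351626)) = -3 + (155/154302 + 213449/351626) = -3 + 8247527407/13564148763 = -32444918882/13564148763 ≈ -2.3920)
T(X) = -12
F = -1/12 (F = 1/(-12) = -1/12 ≈ -0.083333)
1/(p + F) = 1/(-32444918882/13564148763 - 1/12) = 1/(-44767019483/18085531684) = -18085531684/44767019483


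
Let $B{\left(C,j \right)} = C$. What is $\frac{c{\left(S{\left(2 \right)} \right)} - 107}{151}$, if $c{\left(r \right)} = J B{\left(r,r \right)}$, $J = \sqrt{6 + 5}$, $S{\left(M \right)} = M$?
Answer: $- \frac{107}{151} + \frac{2 \sqrt{11}}{151} \approx -0.66468$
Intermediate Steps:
$J = \sqrt{11} \approx 3.3166$
$c{\left(r \right)} = r \sqrt{11}$ ($c{\left(r \right)} = \sqrt{11} r = r \sqrt{11}$)
$\frac{c{\left(S{\left(2 \right)} \right)} - 107}{151} = \frac{2 \sqrt{11} - 107}{151} = \left(-107 + 2 \sqrt{11}\right) \frac{1}{151} = - \frac{107}{151} + \frac{2 \sqrt{11}}{151}$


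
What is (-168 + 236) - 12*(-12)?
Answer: 212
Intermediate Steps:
(-168 + 236) - 12*(-12) = 68 + 144 = 212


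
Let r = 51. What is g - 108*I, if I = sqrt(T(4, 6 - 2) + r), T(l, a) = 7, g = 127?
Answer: 127 - 108*sqrt(58) ≈ -695.50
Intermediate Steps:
I = sqrt(58) (I = sqrt(7 + 51) = sqrt(58) ≈ 7.6158)
g - 108*I = 127 - 108*sqrt(58)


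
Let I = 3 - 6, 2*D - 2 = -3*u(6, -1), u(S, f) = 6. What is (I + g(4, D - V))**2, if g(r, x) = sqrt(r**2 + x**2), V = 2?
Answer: 125 - 12*sqrt(29) ≈ 60.378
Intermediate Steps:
D = -8 (D = 1 + (-3*6)/2 = 1 + (1/2)*(-18) = 1 - 9 = -8)
I = -3
(I + g(4, D - V))**2 = (-3 + sqrt(4**2 + (-8 - 1*2)**2))**2 = (-3 + sqrt(16 + (-8 - 2)**2))**2 = (-3 + sqrt(16 + (-10)**2))**2 = (-3 + sqrt(16 + 100))**2 = (-3 + sqrt(116))**2 = (-3 + 2*sqrt(29))**2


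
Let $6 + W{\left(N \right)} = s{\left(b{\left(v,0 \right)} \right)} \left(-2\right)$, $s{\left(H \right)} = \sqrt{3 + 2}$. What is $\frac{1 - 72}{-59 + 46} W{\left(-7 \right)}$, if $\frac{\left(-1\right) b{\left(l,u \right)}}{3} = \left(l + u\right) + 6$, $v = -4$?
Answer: $- \frac{426}{13} - \frac{142 \sqrt{5}}{13} \approx -57.194$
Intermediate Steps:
$b{\left(l,u \right)} = -18 - 3 l - 3 u$ ($b{\left(l,u \right)} = - 3 \left(\left(l + u\right) + 6\right) = - 3 \left(6 + l + u\right) = -18 - 3 l - 3 u$)
$s{\left(H \right)} = \sqrt{5}$
$W{\left(N \right)} = -6 - 2 \sqrt{5}$ ($W{\left(N \right)} = -6 + \sqrt{5} \left(-2\right) = -6 - 2 \sqrt{5}$)
$\frac{1 - 72}{-59 + 46} W{\left(-7 \right)} = \frac{1 - 72}{-59 + 46} \left(-6 - 2 \sqrt{5}\right) = - \frac{71}{-13} \left(-6 - 2 \sqrt{5}\right) = \left(-71\right) \left(- \frac{1}{13}\right) \left(-6 - 2 \sqrt{5}\right) = \frac{71 \left(-6 - 2 \sqrt{5}\right)}{13} = - \frac{426}{13} - \frac{142 \sqrt{5}}{13}$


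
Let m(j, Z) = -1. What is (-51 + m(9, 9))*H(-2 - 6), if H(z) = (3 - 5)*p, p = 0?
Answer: 0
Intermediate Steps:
H(z) = 0 (H(z) = (3 - 5)*0 = -2*0 = 0)
(-51 + m(9, 9))*H(-2 - 6) = (-51 - 1)*0 = -52*0 = 0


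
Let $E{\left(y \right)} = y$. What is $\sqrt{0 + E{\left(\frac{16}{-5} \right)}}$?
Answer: $\frac{4 i \sqrt{5}}{5} \approx 1.7889 i$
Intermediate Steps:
$\sqrt{0 + E{\left(\frac{16}{-5} \right)}} = \sqrt{0 + \frac{16}{-5}} = \sqrt{0 + 16 \left(- \frac{1}{5}\right)} = \sqrt{0 - \frac{16}{5}} = \sqrt{- \frac{16}{5}} = \frac{4 i \sqrt{5}}{5}$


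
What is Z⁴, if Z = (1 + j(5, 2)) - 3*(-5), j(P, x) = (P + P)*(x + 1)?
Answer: 4477456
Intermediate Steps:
j(P, x) = 2*P*(1 + x) (j(P, x) = (2*P)*(1 + x) = 2*P*(1 + x))
Z = 46 (Z = (1 + 2*5*(1 + 2)) - 3*(-5) = (1 + 2*5*3) + 15 = (1 + 30) + 15 = 31 + 15 = 46)
Z⁴ = 46⁴ = 4477456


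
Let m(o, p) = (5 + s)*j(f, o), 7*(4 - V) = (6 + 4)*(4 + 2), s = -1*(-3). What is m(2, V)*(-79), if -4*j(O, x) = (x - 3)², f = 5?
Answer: 158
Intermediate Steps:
j(O, x) = -(-3 + x)²/4 (j(O, x) = -(x - 3)²/4 = -(-3 + x)²/4)
s = 3
V = -32/7 (V = 4 - (6 + 4)*(4 + 2)/7 = 4 - 10*6/7 = 4 - ⅐*60 = 4 - 60/7 = -32/7 ≈ -4.5714)
m(o, p) = -2*(-3 + o)² (m(o, p) = (5 + 3)*(-(-3 + o)²/4) = 8*(-(-3 + o)²/4) = -2*(-3 + o)²)
m(2, V)*(-79) = -2*(-3 + 2)²*(-79) = -2*(-1)²*(-79) = -2*1*(-79) = -2*(-79) = 158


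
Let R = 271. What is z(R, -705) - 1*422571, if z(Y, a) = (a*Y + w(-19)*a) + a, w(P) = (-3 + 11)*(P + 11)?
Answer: -569211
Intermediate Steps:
w(P) = 88 + 8*P (w(P) = 8*(11 + P) = 88 + 8*P)
z(Y, a) = -63*a + Y*a (z(Y, a) = (a*Y + (88 + 8*(-19))*a) + a = (Y*a + (88 - 152)*a) + a = (Y*a - 64*a) + a = (-64*a + Y*a) + a = -63*a + Y*a)
z(R, -705) - 1*422571 = -705*(-63 + 271) - 1*422571 = -705*208 - 422571 = -146640 - 422571 = -569211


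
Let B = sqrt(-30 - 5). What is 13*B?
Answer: 13*I*sqrt(35) ≈ 76.909*I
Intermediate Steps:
B = I*sqrt(35) (B = sqrt(-35) = I*sqrt(35) ≈ 5.9161*I)
13*B = 13*(I*sqrt(35)) = 13*I*sqrt(35)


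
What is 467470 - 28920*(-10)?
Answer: 756670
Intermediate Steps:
467470 - 28920*(-10) = 467470 + 289200 = 756670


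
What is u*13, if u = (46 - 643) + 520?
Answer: -1001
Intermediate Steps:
u = -77 (u = -597 + 520 = -77)
u*13 = -77*13 = -1001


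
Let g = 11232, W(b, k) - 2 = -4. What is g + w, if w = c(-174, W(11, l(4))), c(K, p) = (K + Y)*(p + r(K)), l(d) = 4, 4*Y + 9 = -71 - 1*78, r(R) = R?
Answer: 48808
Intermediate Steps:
Y = -79/2 (Y = -9/4 + (-71 - 1*78)/4 = -9/4 + (-71 - 78)/4 = -9/4 + (¼)*(-149) = -9/4 - 149/4 = -79/2 ≈ -39.500)
W(b, k) = -2 (W(b, k) = 2 - 4 = -2)
c(K, p) = (-79/2 + K)*(K + p) (c(K, p) = (K - 79/2)*(p + K) = (-79/2 + K)*(K + p))
w = 37576 (w = (-174)² - 79/2*(-174) - 79/2*(-2) - 174*(-2) = 30276 + 6873 + 79 + 348 = 37576)
g + w = 11232 + 37576 = 48808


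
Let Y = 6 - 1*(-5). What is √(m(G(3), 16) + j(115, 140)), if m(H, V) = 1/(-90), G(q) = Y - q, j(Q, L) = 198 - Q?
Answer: √74690/30 ≈ 9.1098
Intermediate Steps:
Y = 11 (Y = 6 + 5 = 11)
G(q) = 11 - q
m(H, V) = -1/90
√(m(G(3), 16) + j(115, 140)) = √(-1/90 + (198 - 1*115)) = √(-1/90 + (198 - 115)) = √(-1/90 + 83) = √(7469/90) = √74690/30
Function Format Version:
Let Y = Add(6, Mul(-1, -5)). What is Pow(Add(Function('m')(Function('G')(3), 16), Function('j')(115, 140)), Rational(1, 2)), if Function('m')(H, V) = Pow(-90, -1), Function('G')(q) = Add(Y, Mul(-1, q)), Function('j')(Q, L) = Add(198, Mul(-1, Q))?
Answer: Mul(Rational(1, 30), Pow(74690, Rational(1, 2))) ≈ 9.1098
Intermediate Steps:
Y = 11 (Y = Add(6, 5) = 11)
Function('G')(q) = Add(11, Mul(-1, q))
Function('m')(H, V) = Rational(-1, 90)
Pow(Add(Function('m')(Function('G')(3), 16), Function('j')(115, 140)), Rational(1, 2)) = Pow(Add(Rational(-1, 90), Add(198, Mul(-1, 115))), Rational(1, 2)) = Pow(Add(Rational(-1, 90), Add(198, -115)), Rational(1, 2)) = Pow(Add(Rational(-1, 90), 83), Rational(1, 2)) = Pow(Rational(7469, 90), Rational(1, 2)) = Mul(Rational(1, 30), Pow(74690, Rational(1, 2)))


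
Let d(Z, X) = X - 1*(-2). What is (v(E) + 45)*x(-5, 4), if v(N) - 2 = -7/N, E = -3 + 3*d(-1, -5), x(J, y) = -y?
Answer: -571/3 ≈ -190.33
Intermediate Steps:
d(Z, X) = 2 + X (d(Z, X) = X + 2 = 2 + X)
E = -12 (E = -3 + 3*(2 - 5) = -3 + 3*(-3) = -3 - 9 = -12)
v(N) = 2 - 7/N
(v(E) + 45)*x(-5, 4) = ((2 - 7/(-12)) + 45)*(-1*4) = ((2 - 7*(-1/12)) + 45)*(-4) = ((2 + 7/12) + 45)*(-4) = (31/12 + 45)*(-4) = (571/12)*(-4) = -571/3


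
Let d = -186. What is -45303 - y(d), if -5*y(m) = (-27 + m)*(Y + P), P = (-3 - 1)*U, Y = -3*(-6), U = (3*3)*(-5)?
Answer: -268689/5 ≈ -53738.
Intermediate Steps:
U = -45 (U = 9*(-5) = -45)
Y = 18
P = 180 (P = (-3 - 1)*(-45) = -4*(-45) = 180)
y(m) = 5346/5 - 198*m/5 (y(m) = -(-27 + m)*(18 + 180)/5 = -(-27 + m)*198/5 = -(-5346 + 198*m)/5 = 5346/5 - 198*m/5)
-45303 - y(d) = -45303 - (5346/5 - 198/5*(-186)) = -45303 - (5346/5 + 36828/5) = -45303 - 1*42174/5 = -45303 - 42174/5 = -268689/5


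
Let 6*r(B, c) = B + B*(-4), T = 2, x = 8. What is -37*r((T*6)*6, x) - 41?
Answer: 1291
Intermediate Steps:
r(B, c) = -B/2 (r(B, c) = (B + B*(-4))/6 = (B - 4*B)/6 = (-3*B)/6 = -B/2)
-37*r((T*6)*6, x) - 41 = -(-37)*(2*6)*6/2 - 41 = -(-37)*12*6/2 - 41 = -(-37)*72/2 - 41 = -37*(-36) - 41 = 1332 - 41 = 1291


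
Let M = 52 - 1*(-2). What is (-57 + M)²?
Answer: 9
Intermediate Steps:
M = 54 (M = 52 + 2 = 54)
(-57 + M)² = (-57 + 54)² = (-3)² = 9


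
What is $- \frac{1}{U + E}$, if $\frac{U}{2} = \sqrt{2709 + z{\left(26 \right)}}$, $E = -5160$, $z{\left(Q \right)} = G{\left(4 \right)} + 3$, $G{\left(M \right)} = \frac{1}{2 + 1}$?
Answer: $\frac{3870}{19961063} + \frac{\sqrt{24411}}{39922126} \approx 0.00019779$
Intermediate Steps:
$G{\left(M \right)} = \frac{1}{3}$
$z{\left(Q \right)} = \frac{10}{3}$ ($z{\left(Q \right)} = \frac{1}{3} + 3 = \frac{10}{3}$)
$U = \frac{2 \sqrt{24411}}{3}$ ($U = 2 \sqrt{2709 + \frac{10}{3}} = 2 \sqrt{\frac{8137}{3}} = 2 \frac{\sqrt{24411}}{3} = \frac{2 \sqrt{24411}}{3} \approx 104.16$)
$- \frac{1}{U + E} = - \frac{1}{\frac{2 \sqrt{24411}}{3} - 5160} = - \frac{1}{-5160 + \frac{2 \sqrt{24411}}{3}}$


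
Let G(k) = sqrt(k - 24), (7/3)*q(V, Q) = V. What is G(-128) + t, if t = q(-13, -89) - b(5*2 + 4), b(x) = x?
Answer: -137/7 + 2*I*sqrt(38) ≈ -19.571 + 12.329*I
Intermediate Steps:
q(V, Q) = 3*V/7
t = -137/7 (t = (3/7)*(-13) - (5*2 + 4) = -39/7 - (10 + 4) = -39/7 - 1*14 = -39/7 - 14 = -137/7 ≈ -19.571)
G(k) = sqrt(-24 + k)
G(-128) + t = sqrt(-24 - 128) - 137/7 = sqrt(-152) - 137/7 = 2*I*sqrt(38) - 137/7 = -137/7 + 2*I*sqrt(38)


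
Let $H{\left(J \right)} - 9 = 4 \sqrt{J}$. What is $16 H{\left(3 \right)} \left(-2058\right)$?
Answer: $-296352 - 131712 \sqrt{3} \approx -5.2448 \cdot 10^{5}$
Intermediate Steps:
$H{\left(J \right)} = 9 + 4 \sqrt{J}$
$16 H{\left(3 \right)} \left(-2058\right) = 16 \left(9 + 4 \sqrt{3}\right) \left(-2058\right) = \left(144 + 64 \sqrt{3}\right) \left(-2058\right) = -296352 - 131712 \sqrt{3}$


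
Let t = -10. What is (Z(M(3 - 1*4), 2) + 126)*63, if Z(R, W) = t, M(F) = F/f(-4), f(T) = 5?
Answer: 7308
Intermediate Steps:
M(F) = F/5
Z(R, W) = -10
(Z(M(3 - 1*4), 2) + 126)*63 = (-10 + 126)*63 = 116*63 = 7308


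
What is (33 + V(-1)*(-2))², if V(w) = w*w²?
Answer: 1225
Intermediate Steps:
V(w) = w³
(33 + V(-1)*(-2))² = (33 + (-1)³*(-2))² = (33 - 1*(-2))² = (33 + 2)² = 35² = 1225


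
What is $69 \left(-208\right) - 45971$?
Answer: $-60323$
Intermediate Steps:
$69 \left(-208\right) - 45971 = -14352 - 45971 = -60323$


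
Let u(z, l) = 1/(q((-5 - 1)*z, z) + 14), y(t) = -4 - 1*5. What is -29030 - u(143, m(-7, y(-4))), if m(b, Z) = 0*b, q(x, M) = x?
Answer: -24501319/844 ≈ -29030.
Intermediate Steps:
y(t) = -9 (y(t) = -4 - 5 = -9)
m(b, Z) = 0
u(z, l) = 1/(14 - 6*z) (u(z, l) = 1/((-5 - 1)*z + 14) = 1/(-6*z + 14) = 1/(14 - 6*z))
-29030 - u(143, m(-7, y(-4))) = -29030 - (-1)/(-14 + 6*143) = -29030 - (-1)/(-14 + 858) = -29030 - (-1)/844 = -29030 - 1*(-1/844) = -29030 + 1/844 = -24501319/844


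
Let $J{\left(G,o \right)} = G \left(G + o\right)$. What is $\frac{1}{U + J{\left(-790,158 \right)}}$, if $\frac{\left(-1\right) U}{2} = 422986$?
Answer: $- \frac{1}{346692} \approx -2.8844 \cdot 10^{-6}$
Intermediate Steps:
$U = -845972$ ($U = \left(-2\right) 422986 = -845972$)
$\frac{1}{U + J{\left(-790,158 \right)}} = \frac{1}{-845972 - 790 \left(-790 + 158\right)} = \frac{1}{-845972 - -499280} = \frac{1}{-845972 + 499280} = \frac{1}{-346692} = - \frac{1}{346692}$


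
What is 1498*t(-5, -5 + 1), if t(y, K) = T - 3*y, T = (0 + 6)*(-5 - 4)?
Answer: -58422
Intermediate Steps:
T = -54 (T = 6*(-9) = -54)
t(y, K) = -54 - 3*y
1498*t(-5, -5 + 1) = 1498*(-54 - 3*(-5)) = 1498*(-54 + 15) = 1498*(-39) = -58422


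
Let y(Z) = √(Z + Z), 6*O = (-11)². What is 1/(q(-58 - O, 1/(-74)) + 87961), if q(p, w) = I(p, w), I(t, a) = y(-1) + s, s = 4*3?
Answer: 87973/7739248731 - I*√2/7739248731 ≈ 1.1367e-5 - 1.8273e-10*I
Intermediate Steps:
O = 121/6 (O = (⅙)*(-11)² = (⅙)*121 = 121/6 ≈ 20.167)
y(Z) = √2*√Z (y(Z) = √(2*Z) = √2*√Z)
s = 12
I(t, a) = 12 + I*√2 (I(t, a) = √2*√(-1) + 12 = √2*I + 12 = I*√2 + 12 = 12 + I*√2)
q(p, w) = 12 + I*√2
1/(q(-58 - O, 1/(-74)) + 87961) = 1/((12 + I*√2) + 87961) = 1/(87973 + I*√2)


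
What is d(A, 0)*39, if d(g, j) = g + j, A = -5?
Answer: -195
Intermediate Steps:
d(A, 0)*39 = (-5 + 0)*39 = -5*39 = -195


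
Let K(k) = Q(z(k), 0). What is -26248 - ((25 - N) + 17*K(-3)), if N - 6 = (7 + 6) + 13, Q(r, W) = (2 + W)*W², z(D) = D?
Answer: -26241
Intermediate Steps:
Q(r, W) = W²*(2 + W)
K(k) = 0 (K(k) = 0²*(2 + 0) = 0*2 = 0)
N = 32 (N = 6 + ((7 + 6) + 13) = 6 + (13 + 13) = 6 + 26 = 32)
-26248 - ((25 - N) + 17*K(-3)) = -26248 - ((25 - 1*32) + 17*0) = -26248 - ((25 - 32) + 0) = -26248 - (-7 + 0) = -26248 - 1*(-7) = -26248 + 7 = -26241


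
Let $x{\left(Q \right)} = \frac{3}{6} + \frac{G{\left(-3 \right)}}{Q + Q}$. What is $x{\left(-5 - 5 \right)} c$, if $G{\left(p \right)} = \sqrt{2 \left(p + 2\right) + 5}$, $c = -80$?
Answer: $-40 + 4 \sqrt{3} \approx -33.072$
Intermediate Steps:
$G{\left(p \right)} = \sqrt{9 + 2 p}$ ($G{\left(p \right)} = \sqrt{2 \left(2 + p\right) + 5} = \sqrt{\left(4 + 2 p\right) + 5} = \sqrt{9 + 2 p}$)
$x{\left(Q \right)} = \frac{1}{2} + \frac{\sqrt{3}}{2 Q}$ ($x{\left(Q \right)} = \frac{3}{6} + \frac{\sqrt{9 + 2 \left(-3\right)}}{Q + Q} = 3 \cdot \frac{1}{6} + \frac{\sqrt{9 - 6}}{2 Q} = \frac{1}{2} + \sqrt{3} \frac{1}{2 Q} = \frac{1}{2} + \frac{\sqrt{3}}{2 Q}$)
$x{\left(-5 - 5 \right)} c = \frac{\left(-5 - 5\right) + \sqrt{3}}{2 \left(-5 - 5\right)} \left(-80\right) = \frac{-10 + \sqrt{3}}{2 \left(-10\right)} \left(-80\right) = \frac{1}{2} \left(- \frac{1}{10}\right) \left(-10 + \sqrt{3}\right) \left(-80\right) = \left(\frac{1}{2} - \frac{\sqrt{3}}{20}\right) \left(-80\right) = -40 + 4 \sqrt{3}$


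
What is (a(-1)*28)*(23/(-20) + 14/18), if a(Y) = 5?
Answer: -469/9 ≈ -52.111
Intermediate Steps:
(a(-1)*28)*(23/(-20) + 14/18) = (5*28)*(23/(-20) + 14/18) = 140*(23*(-1/20) + 14*(1/18)) = 140*(-23/20 + 7/9) = 140*(-67/180) = -469/9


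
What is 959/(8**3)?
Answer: 959/512 ≈ 1.8730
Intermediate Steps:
959/(8**3) = 959/512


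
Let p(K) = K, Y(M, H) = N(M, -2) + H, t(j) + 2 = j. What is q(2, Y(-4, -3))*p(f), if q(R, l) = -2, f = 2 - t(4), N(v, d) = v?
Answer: 0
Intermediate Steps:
t(j) = -2 + j
Y(M, H) = H + M (Y(M, H) = M + H = H + M)
f = 0 (f = 2 - (-2 + 4) = 2 - 1*2 = 2 - 2 = 0)
q(2, Y(-4, -3))*p(f) = -2*0 = 0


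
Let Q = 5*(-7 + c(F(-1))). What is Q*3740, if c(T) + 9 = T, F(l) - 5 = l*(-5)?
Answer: -112200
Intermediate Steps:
F(l) = 5 - 5*l (F(l) = 5 + l*(-5) = 5 - 5*l)
c(T) = -9 + T
Q = -30 (Q = 5*(-7 + (-9 + (5 - 5*(-1)))) = 5*(-7 + (-9 + (5 + 5))) = 5*(-7 + (-9 + 10)) = 5*(-7 + 1) = 5*(-6) = -30)
Q*3740 = -30*3740 = -112200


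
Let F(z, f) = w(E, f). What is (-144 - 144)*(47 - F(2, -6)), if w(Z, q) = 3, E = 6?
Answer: -12672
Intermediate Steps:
F(z, f) = 3
(-144 - 144)*(47 - F(2, -6)) = (-144 - 144)*(47 - 1*3) = -288*(47 - 3) = -288*44 = -12672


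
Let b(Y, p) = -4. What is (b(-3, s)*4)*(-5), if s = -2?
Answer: 80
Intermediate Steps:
(b(-3, s)*4)*(-5) = -4*4*(-5) = -16*(-5) = 80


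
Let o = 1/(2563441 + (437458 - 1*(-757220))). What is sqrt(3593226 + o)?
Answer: sqrt(50748777998058735505)/3758119 ≈ 1895.6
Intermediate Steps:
o = 1/3758119 (o = 1/(2563441 + (437458 + 757220)) = 1/(2563441 + 1194678) = 1/3758119 ≈ 2.6609e-7)
sqrt(3593226 + o) = sqrt(3593226 + 1/3758119) = sqrt(13503770901895/3758119) = sqrt(50748777998058735505)/3758119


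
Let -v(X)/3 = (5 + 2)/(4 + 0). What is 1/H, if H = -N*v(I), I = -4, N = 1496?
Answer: 1/7854 ≈ 0.00012732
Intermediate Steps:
v(X) = -21/4 (v(X) = -3*(5 + 2)/(4 + 0) = -21/4)
H = 7854 (H = -1496*(-21)/4 = -1*(-7854) = 7854)
1/H = 1/7854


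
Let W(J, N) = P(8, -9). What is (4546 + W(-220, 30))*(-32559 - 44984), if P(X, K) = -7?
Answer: -351967677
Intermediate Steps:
W(J, N) = -7
(4546 + W(-220, 30))*(-32559 - 44984) = (4546 - 7)*(-32559 - 44984) = 4539*(-77543) = -351967677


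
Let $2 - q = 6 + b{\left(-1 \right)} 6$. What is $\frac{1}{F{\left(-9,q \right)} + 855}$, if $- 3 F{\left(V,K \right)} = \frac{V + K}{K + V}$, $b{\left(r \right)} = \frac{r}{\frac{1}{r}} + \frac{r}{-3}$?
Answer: $\frac{3}{2564} \approx 0.00117$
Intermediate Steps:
$b{\left(r \right)} = r^{2} - \frac{r}{3}$ ($b{\left(r \right)} = r r + r \left(- \frac{1}{3}\right) = r^{2} - \frac{r}{3}$)
$q = -12$ ($q = 2 - \left(6 + - (- \frac{1}{3} - 1) 6\right) = 2 - \left(6 + \left(-1\right) \left(- \frac{4}{3}\right) 6\right) = 2 - \left(6 + \frac{4}{3} \cdot 6\right) = 2 - \left(6 + 8\right) = 2 - 14 = -12$)
$F{\left(V,K \right)} = - \frac{1}{3}$ ($F{\left(V,K \right)} = - \frac{\left(V + K\right) \frac{1}{K + V}}{3} = - \frac{\left(K + V\right) \frac{1}{K + V}}{3} = \left(- \frac{1}{3}\right) 1 = - \frac{1}{3}$)
$\frac{1}{F{\left(-9,q \right)} + 855} = \frac{1}{- \frac{1}{3} + 855} = \frac{1}{\frac{2564}{3}} = \frac{3}{2564}$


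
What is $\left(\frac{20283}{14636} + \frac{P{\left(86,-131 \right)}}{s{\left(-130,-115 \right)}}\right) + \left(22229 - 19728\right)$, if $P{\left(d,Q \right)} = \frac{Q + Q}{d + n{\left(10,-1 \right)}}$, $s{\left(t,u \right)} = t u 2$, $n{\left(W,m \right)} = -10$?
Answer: $\frac{10403307762621}{4157355800} \approx 2502.4$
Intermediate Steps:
$s{\left(t,u \right)} = 2 t u$
$P{\left(d,Q \right)} = \frac{2 Q}{-10 + d}$ ($P{\left(d,Q \right)} = \frac{Q + Q}{d - 10} = \frac{2 Q}{-10 + d}$)
$\left(\frac{20283}{14636} + \frac{P{\left(86,-131 \right)}}{s{\left(-130,-115 \right)}}\right) + \left(22229 - 19728\right) = \left(\frac{20283}{14636} + \frac{2 \left(-131\right) \frac{1}{-10 + 86}}{2 \left(-130\right) \left(-115\right)}\right) + \left(22229 - 19728\right) = \left(20283 \cdot \frac{1}{14636} + \frac{2 \left(-131\right) \frac{1}{76}}{29900}\right) + 2501 = \left(\frac{20283}{14636} + 2 \left(-131\right) \frac{1}{76} \cdot \frac{1}{29900}\right) + 2501 = \left(\frac{20283}{14636} - \frac{131}{1136200}\right) + 2501 = \frac{5760906821}{4157355800} + 2501 = \frac{10403307762621}{4157355800}$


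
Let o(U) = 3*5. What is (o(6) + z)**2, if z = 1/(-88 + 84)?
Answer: 3481/16 ≈ 217.56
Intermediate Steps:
z = -1/4 (z = 1/(-4) = -1/4 ≈ -0.25000)
o(U) = 15
(o(6) + z)**2 = (15 - 1/4)**2 = (59/4)**2 = 3481/16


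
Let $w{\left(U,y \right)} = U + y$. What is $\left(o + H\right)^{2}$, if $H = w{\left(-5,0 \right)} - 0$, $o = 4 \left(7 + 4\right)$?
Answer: $1521$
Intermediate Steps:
$o = 44$ ($o = 4 \cdot 11 = 44$)
$H = -5$ ($H = \left(-5 + 0\right) - 0 = -5 + 0 = -5$)
$\left(o + H\right)^{2} = \left(44 - 5\right)^{2} = 39^{2} = 1521$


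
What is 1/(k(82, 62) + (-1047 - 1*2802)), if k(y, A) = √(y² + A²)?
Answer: -3849/14804233 - 2*√2642/14804233 ≈ -0.00026694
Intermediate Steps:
k(y, A) = √(A² + y²)
1/(k(82, 62) + (-1047 - 1*2802)) = 1/(√(62² + 82²) + (-1047 - 1*2802)) = 1/(√(3844 + 6724) + (-1047 - 2802)) = 1/(√10568 - 3849) = 1/(2*√2642 - 3849) = 1/(-3849 + 2*√2642)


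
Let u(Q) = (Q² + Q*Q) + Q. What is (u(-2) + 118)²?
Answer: 15376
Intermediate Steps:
u(Q) = Q + 2*Q² (u(Q) = (Q² + Q²) + Q = 2*Q² + Q = Q + 2*Q²)
(u(-2) + 118)² = (-2*(1 + 2*(-2)) + 118)² = (-2*(1 - 4) + 118)² = (-2*(-3) + 118)² = (6 + 118)² = 124² = 15376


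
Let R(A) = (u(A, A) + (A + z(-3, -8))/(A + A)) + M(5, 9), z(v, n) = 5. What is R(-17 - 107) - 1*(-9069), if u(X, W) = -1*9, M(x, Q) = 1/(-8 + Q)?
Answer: 2247247/248 ≈ 9061.5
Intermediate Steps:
u(X, W) = -9
R(A) = -8 + (5 + A)/(2*A) (R(A) = (-9 + (A + 5)/(A + A)) + 1/(-8 + 9) = (-9 + (5 + A)/((2*A))) + 1/1 = (-9 + (5 + A)*(1/(2*A))) + 1 = (-9 + (5 + A)/(2*A)) + 1 = -8 + (5 + A)/(2*A))
R(-17 - 107) - 1*(-9069) = 5*(1 - 3*(-17 - 107))/(2*(-17 - 107)) - 1*(-9069) = (5/2)*(1 - 3*(-124))/(-124) + 9069 = (5/2)*(-1/124)*(1 + 372) + 9069 = (5/2)*(-1/124)*373 + 9069 = -1865/248 + 9069 = 2247247/248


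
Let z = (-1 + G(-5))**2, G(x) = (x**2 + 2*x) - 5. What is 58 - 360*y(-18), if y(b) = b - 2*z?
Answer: 64858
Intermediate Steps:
G(x) = -5 + x**2 + 2*x
z = 81 (z = (-1 + (-5 + (-5)**2 + 2*(-5)))**2 = (-1 + (-5 + 25 - 10))**2 = (-1 + 10)**2 = 9**2 = 81)
y(b) = -162 + b (y(b) = b - 2*81 = b - 162 = -162 + b)
58 - 360*y(-18) = 58 - 360*(-162 - 18) = 58 - 360*(-180) = 58 + 64800 = 64858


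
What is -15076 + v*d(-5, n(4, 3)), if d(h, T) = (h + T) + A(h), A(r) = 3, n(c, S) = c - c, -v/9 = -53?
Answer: -16030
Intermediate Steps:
v = 477 (v = -9*(-53) = 477)
n(c, S) = 0
d(h, T) = 3 + T + h (d(h, T) = (h + T) + 3 = (T + h) + 3 = 3 + T + h)
-15076 + v*d(-5, n(4, 3)) = -15076 + 477*(3 + 0 - 5) = -15076 + 477*(-2) = -15076 - 954 = -16030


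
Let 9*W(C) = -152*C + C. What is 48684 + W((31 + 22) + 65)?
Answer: 420338/9 ≈ 46704.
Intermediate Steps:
W(C) = -151*C/9 (W(C) = (-152*C + C)/9 = (-151*C)/9 = -151*C/9)
48684 + W((31 + 22) + 65) = 48684 - 151*((31 + 22) + 65)/9 = 48684 - 151*(53 + 65)/9 = 48684 - 151/9*118 = 48684 - 17818/9 = 420338/9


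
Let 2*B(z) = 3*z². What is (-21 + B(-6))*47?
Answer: 1551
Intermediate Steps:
B(z) = 3*z²/2 (B(z) = (3*z²)/2 = 3*z²/2)
(-21 + B(-6))*47 = (-21 + (3/2)*(-6)²)*47 = (-21 + (3/2)*36)*47 = (-21 + 54)*47 = 33*47 = 1551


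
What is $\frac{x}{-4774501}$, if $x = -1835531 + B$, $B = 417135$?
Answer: $\frac{1418396}{4774501} \approx 0.29708$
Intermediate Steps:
$x = -1418396$ ($x = -1835531 + 417135 = -1418396$)
$\frac{x}{-4774501} = - \frac{1418396}{-4774501} = \left(-1418396\right) \left(- \frac{1}{4774501}\right) = \frac{1418396}{4774501}$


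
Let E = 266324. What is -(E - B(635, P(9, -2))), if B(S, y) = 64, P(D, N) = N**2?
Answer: -266260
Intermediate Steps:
-(E - B(635, P(9, -2))) = -(266324 - 1*64) = -(266324 - 64) = -1*266260 = -266260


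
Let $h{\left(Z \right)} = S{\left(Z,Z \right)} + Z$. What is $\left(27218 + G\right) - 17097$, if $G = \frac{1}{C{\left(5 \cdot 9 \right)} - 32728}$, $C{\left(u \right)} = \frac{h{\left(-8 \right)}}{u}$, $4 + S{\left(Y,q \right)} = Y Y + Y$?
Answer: $\frac{14905358591}{1472716} \approx 10121.0$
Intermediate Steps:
$S{\left(Y,q \right)} = -4 + Y + Y^{2}$ ($S{\left(Y,q \right)} = -4 + \left(Y Y + Y\right) = -4 + \left(Y^{2} + Y\right) = -4 + \left(Y + Y^{2}\right) = -4 + Y + Y^{2}$)
$h{\left(Z \right)} = -4 + Z^{2} + 2 Z$ ($h{\left(Z \right)} = \left(-4 + Z + Z^{2}\right) + Z = -4 + Z^{2} + 2 Z$)
$C{\left(u \right)} = \frac{44}{u}$ ($C{\left(u \right)} = \frac{-4 + \left(-8\right)^{2} + 2 \left(-8\right)}{u} = \frac{-4 + 64 - 16}{u} = \frac{44}{u}$)
$G = - \frac{45}{1472716}$ ($G = \frac{1}{\frac{44}{5 \cdot 9} - 32728} = \frac{1}{\frac{44}{45} - 32728} = \frac{1}{- \frac{1472716}{45}} = - \frac{45}{1472716} \approx -3.0556 \cdot 10^{-5}$)
$\left(27218 + G\right) - 17097 = \left(27218 - \frac{45}{1472716}\right) - 17097 = \frac{40084384043}{1472716} - 17097 = \frac{14905358591}{1472716}$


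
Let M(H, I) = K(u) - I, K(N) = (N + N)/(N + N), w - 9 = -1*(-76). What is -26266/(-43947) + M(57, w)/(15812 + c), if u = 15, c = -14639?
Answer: 9039490/17183277 ≈ 0.52606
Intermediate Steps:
w = 85 (w = 9 - 1*(-76) = 9 + 76 = 85)
K(N) = 1 (K(N) = (2*N)/((2*N)) = (2*N)*(1/(2*N)) = 1)
M(H, I) = 1 - I
-26266/(-43947) + M(57, w)/(15812 + c) = -26266/(-43947) + (1 - 1*85)/(15812 - 14639) = -26266*(-1/43947) + (1 - 85)/1173 = 26266/43947 - 84*1/1173 = 26266/43947 - 28/391 = 9039490/17183277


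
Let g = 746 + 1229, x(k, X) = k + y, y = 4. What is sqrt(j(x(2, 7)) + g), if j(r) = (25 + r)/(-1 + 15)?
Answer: sqrt(387534)/14 ≈ 44.466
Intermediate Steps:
x(k, X) = 4 + k (x(k, X) = k + 4 = 4 + k)
j(r) = 25/14 + r/14 (j(r) = (25 + r)/14 = (25 + r)*(1/14) = 25/14 + r/14)
g = 1975
sqrt(j(x(2, 7)) + g) = sqrt((25/14 + (4 + 2)/14) + 1975) = sqrt((25/14 + (1/14)*6) + 1975) = sqrt((25/14 + 3/7) + 1975) = sqrt(31/14 + 1975) = sqrt(27681/14) = sqrt(387534)/14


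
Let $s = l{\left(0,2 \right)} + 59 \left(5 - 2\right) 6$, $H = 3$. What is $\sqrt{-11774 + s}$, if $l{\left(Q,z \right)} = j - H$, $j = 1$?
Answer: $i \sqrt{10714} \approx 103.51 i$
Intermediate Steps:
$l{\left(Q,z \right)} = -2$ ($l{\left(Q,z \right)} = 1 - 3 = -2$)
$s = 1060$ ($s = -2 + 59 \left(5 - 2\right) 6 = -2 + 59 \cdot 3 \cdot 6 = -2 + 59 \cdot 18 = -2 + 1062 = 1060$)
$\sqrt{-11774 + s} = \sqrt{-11774 + 1060} = \sqrt{-10714} = i \sqrt{10714}$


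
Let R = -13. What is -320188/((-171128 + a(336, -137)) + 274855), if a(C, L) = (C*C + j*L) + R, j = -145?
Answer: -320188/236475 ≈ -1.3540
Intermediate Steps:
a(C, L) = -13 + C**2 - 145*L (a(C, L) = (C*C - 145*L) - 13 = (C**2 - 145*L) - 13 = -13 + C**2 - 145*L)
-320188/((-171128 + a(336, -137)) + 274855) = -320188/((-171128 + (-13 + 336**2 - 145*(-137))) + 274855) = -320188/((-171128 + (-13 + 112896 + 19865)) + 274855) = -320188/((-171128 + 132748) + 274855) = -320188/(-38380 + 274855) = -320188/236475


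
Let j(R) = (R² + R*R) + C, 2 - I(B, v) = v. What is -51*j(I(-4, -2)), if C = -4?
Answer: -1428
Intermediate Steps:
I(B, v) = 2 - v
j(R) = -4 + 2*R² (j(R) = (R² + R*R) - 4 = (R² + R²) - 4 = 2*R² - 4 = -4 + 2*R²)
-51*j(I(-4, -2)) = -51*(-4 + 2*(2 - 1*(-2))²) = -51*(-4 + 2*(2 + 2)²) = -51*(-4 + 2*4²) = -51*(-4 + 2*16) = -51*(-4 + 32) = -51*28 = -1428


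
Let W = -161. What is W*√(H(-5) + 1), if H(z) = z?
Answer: -322*I ≈ -322.0*I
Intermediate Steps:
W*√(H(-5) + 1) = -161*√(-5 + 1) = -322*I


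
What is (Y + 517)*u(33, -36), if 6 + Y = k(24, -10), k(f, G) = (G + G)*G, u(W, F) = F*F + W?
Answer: 944919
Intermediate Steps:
u(W, F) = W + F² (u(W, F) = F² + W = W + F²)
k(f, G) = 2*G² (k(f, G) = (2*G)*G = 2*G²)
Y = 194 (Y = -6 + 2*(-10)² = -6 + 2*100 = -6 + 200 = 194)
(Y + 517)*u(33, -36) = (194 + 517)*(33 + (-36)²) = 711*(33 + 1296) = 711*1329 = 944919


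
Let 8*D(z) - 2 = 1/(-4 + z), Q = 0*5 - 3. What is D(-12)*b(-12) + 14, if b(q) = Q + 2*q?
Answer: 955/128 ≈ 7.4609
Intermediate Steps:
Q = -3 (Q = 0 - 3 = -3)
b(q) = -3 + 2*q
D(z) = 1/4 + 1/(8*(-4 + z))
D(-12)*b(-12) + 14 = ((-7 + 2*(-12))/(8*(-4 - 12)))*(-3 + 2*(-12)) + 14 = ((1/8)*(-7 - 24)/(-16))*(-3 - 24) + 14 = ((1/8)*(-1/16)*(-31))*(-27) + 14 = (31/128)*(-27) + 14 = -837/128 + 14 = 955/128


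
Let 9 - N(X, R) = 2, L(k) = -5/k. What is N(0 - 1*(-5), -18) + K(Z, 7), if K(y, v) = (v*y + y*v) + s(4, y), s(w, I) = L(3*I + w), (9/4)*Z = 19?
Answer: 99041/792 ≈ 125.05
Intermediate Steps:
Z = 76/9 (Z = (4/9)*19 = 76/9 ≈ 8.4444)
s(w, I) = -5/(w + 3*I) (s(w, I) = -5/(3*I + w) = -5/(w + 3*I))
N(X, R) = 7 (N(X, R) = 9 - 1*2 = 9 - 2 = 7)
K(y, v) = -5/(4 + 3*y) + 2*v*y (K(y, v) = (v*y + y*v) - 5/(4 + 3*y) = (v*y + v*y) - 5/(4 + 3*y) = 2*v*y - 5/(4 + 3*y) = -5/(4 + 3*y) + 2*v*y)
N(0 - 1*(-5), -18) + K(Z, 7) = 7 + (-5 + 2*7*(76/9)*(4 + 3*(76/9)))/(4 + 3*(76/9)) = 7 + (-5 + 2*7*(76/9)*(4 + 76/3))/(4 + 76/3) = 7 + (-5 + 2*7*(76/9)*(88/3))/(88/3) = 7 + 3*(-5 + 93632/27)/88 = 7 + (3/88)*(93497/27) = 7 + 93497/792 = 99041/792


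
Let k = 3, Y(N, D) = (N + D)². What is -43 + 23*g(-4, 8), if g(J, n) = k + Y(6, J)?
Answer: 118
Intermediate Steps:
Y(N, D) = (D + N)²
g(J, n) = 3 + (6 + J)² (g(J, n) = 3 + (J + 6)² = 3 + (6 + J)²)
-43 + 23*g(-4, 8) = -43 + 23*(3 + (6 - 4)²) = -43 + 23*(3 + 2²) = -43 + 23*(3 + 4) = -43 + 23*7 = -43 + 161 = 118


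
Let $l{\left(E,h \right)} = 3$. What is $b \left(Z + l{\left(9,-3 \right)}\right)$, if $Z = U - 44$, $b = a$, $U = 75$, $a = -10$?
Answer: $-340$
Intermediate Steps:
$b = -10$
$Z = 31$ ($Z = 75 - 44 = 31$)
$b \left(Z + l{\left(9,-3 \right)}\right) = - 10 \left(31 + 3\right) = \left(-10\right) 34 = -340$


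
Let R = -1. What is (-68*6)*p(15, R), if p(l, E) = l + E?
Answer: -5712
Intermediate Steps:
p(l, E) = E + l
(-68*6)*p(15, R) = (-68*6)*(-1 + 15) = -408*14 = -5712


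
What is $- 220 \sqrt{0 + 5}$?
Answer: $- 220 \sqrt{5} \approx -491.94$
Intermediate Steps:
$- 220 \sqrt{0 + 5} = - 220 \sqrt{5}$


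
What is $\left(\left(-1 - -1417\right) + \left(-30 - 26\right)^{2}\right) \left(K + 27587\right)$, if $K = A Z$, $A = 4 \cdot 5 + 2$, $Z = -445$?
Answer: $81011944$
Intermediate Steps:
$A = 22$ ($A = 20 + 2 = 22$)
$K = -9790$ ($K = 22 \left(-445\right) = -9790$)
$\left(\left(-1 - -1417\right) + \left(-30 - 26\right)^{2}\right) \left(K + 27587\right) = \left(\left(-1 - -1417\right) + \left(-30 - 26\right)^{2}\right) \left(-9790 + 27587\right) = \left(\left(-1 + 1417\right) + \left(-56\right)^{2}\right) 17797 = \left(1416 + 3136\right) 17797 = 4552 \cdot 17797 = 81011944$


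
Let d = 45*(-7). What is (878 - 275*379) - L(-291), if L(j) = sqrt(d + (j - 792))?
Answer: -103347 - I*sqrt(1398) ≈ -1.0335e+5 - 37.39*I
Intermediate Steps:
d = -315
L(j) = sqrt(-1107 + j) (L(j) = sqrt(-315 + (j - 792)) = sqrt(-315 + (-792 + j)) = sqrt(-1107 + j))
(878 - 275*379) - L(-291) = (878 - 275*379) - sqrt(-1107 - 291) = (878 - 104225) - sqrt(-1398) = -103347 - I*sqrt(1398)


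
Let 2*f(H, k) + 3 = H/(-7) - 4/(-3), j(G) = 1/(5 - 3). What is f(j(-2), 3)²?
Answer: 5329/7056 ≈ 0.75524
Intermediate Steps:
j(G) = ½ (j(G) = 1/2 = ½)
f(H, k) = -⅚ - H/14 (f(H, k) = -3/2 + (H/(-7) - 4/(-3))/2 = -3/2 + (H*(-⅐) - 4*(-⅓))/2 = -3/2 + (-H/7 + 4/3)/2 = -3/2 + (4/3 - H/7)/2 = -3/2 + (⅔ - H/14) = -⅚ - H/14)
f(j(-2), 3)² = (-⅚ - 1/14*½)² = (-⅚ - 1/28)² = (-73/84)² = 5329/7056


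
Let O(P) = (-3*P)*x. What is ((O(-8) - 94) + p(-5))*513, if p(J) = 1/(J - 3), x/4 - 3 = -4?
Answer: -780273/8 ≈ -97534.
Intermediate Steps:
x = -4 (x = 12 + 4*(-4) = 12 - 16 = -4)
p(J) = 1/(-3 + J)
O(P) = 12*P (O(P) = -3*P*(-4) = 12*P)
((O(-8) - 94) + p(-5))*513 = ((12*(-8) - 94) + 1/(-3 - 5))*513 = ((-96 - 94) + 1/(-8))*513 = (-190 - ⅛)*513 = -1521/8*513 = -780273/8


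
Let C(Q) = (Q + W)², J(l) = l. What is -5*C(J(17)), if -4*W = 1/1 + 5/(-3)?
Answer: -53045/36 ≈ -1473.5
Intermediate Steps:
W = ⅙ (W = -(1/1 + 5/(-3))/4 = -(1*1 + 5*(-⅓))/4 = -(1 - 5/3)/4 = -¼*(-⅔) = ⅙ ≈ 0.16667)
C(Q) = (⅙ + Q)² (C(Q) = (Q + ⅙)² = (⅙ + Q)²)
-5*C(J(17)) = -5*(1 + 6*17)²/36 = -5*(1 + 102)²/36 = -5*103²/36 = -5*10609/36 = -53045/36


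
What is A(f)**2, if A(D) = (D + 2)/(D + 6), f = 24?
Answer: 169/225 ≈ 0.75111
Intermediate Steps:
A(D) = (2 + D)/(6 + D)
A(f)**2 = ((2 + 24)/(6 + 24))**2 = (26/30)**2 = ((1/30)*26)**2 = (13/15)**2 = 169/225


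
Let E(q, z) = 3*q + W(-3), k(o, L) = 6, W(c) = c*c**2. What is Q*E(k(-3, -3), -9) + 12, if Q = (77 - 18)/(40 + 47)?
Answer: 171/29 ≈ 5.8966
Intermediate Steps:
Q = 59/87 ≈ 0.67816
W(c) = c**3
E(q, z) = -27 + 3*q (E(q, z) = 3*q + (-3)**3 = 3*q - 27 = -27 + 3*q)
Q*E(k(-3, -3), -9) + 12 = 59*(-27 + 3*6)/87 + 12 = 59*(-27 + 18)/87 + 12 = (59/87)*(-9) + 12 = -177/29 + 12 = 171/29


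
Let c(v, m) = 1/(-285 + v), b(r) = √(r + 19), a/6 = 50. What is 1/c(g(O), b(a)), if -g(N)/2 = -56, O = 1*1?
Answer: -173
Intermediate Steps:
a = 300 (a = 6*50 = 300)
O = 1
b(r) = √(19 + r)
g(N) = 112 (g(N) = -2*(-56) = 112)
1/c(g(O), b(a)) = 1/(1/(-285 + 112)) = 1/(1/(-173)) = 1/(-1/173) = -173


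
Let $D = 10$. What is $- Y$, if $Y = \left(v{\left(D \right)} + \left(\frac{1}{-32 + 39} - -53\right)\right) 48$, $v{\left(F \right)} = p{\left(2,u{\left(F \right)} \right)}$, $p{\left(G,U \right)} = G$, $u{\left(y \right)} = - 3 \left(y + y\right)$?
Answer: $- \frac{18528}{7} \approx -2646.9$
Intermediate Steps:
$u{\left(y \right)} = - 6 y$ ($u{\left(y \right)} = - 3 \cdot 2 y = - 6 y$)
$v{\left(F \right)} = 2$
$Y = \frac{18528}{7}$ ($Y = \left(2 + \left(\frac{1}{-32 + 39} - -53\right)\right) 48 = \left(2 + \left(\frac{1}{7} + 53\right)\right) 48 = \left(2 + \frac{372}{7}\right) 48 = \frac{386}{7} \cdot 48 = \frac{18528}{7} \approx 2646.9$)
$- Y = \left(-1\right) \frac{18528}{7} = - \frac{18528}{7}$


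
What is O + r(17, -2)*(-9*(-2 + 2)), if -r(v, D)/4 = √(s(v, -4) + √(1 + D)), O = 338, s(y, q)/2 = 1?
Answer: 338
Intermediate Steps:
s(y, q) = 2 (s(y, q) = 2*1 = 2)
r(v, D) = -4*√(2 + √(1 + D))
O + r(17, -2)*(-9*(-2 + 2)) = 338 + (-4*√(2 + √(1 - 2)))*(-9*(-2 + 2)) = 338 + (-4*√(2 + √(-1)))*(-9*0) = 338 - 4*√(2 + I)*0 = 338 + 0 = 338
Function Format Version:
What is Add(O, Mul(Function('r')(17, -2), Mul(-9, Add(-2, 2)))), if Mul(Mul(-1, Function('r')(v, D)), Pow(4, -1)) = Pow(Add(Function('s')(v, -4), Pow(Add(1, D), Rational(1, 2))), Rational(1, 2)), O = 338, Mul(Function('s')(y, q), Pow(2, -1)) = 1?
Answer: 338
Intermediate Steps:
Function('s')(y, q) = 2 (Function('s')(y, q) = Mul(2, 1) = 2)
Function('r')(v, D) = Mul(-4, Pow(Add(2, Pow(Add(1, D), Rational(1, 2))), Rational(1, 2)))
Add(O, Mul(Function('r')(17, -2), Mul(-9, Add(-2, 2)))) = Add(338, Mul(Mul(-4, Pow(Add(2, Pow(Add(1, -2), Rational(1, 2))), Rational(1, 2))), Mul(-9, Add(-2, 2)))) = Add(338, Mul(Mul(-4, Pow(Add(2, Pow(-1, Rational(1, 2))), Rational(1, 2))), Mul(-9, 0))) = Add(338, Mul(Mul(-4, Pow(Add(2, I), Rational(1, 2))), 0)) = Add(338, 0) = 338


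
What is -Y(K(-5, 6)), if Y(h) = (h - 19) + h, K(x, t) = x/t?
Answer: 62/3 ≈ 20.667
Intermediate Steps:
Y(h) = -19 + 2*h (Y(h) = (-19 + h) + h = -19 + 2*h)
-Y(K(-5, 6)) = -(-19 + 2*(-5/6)) = -(-19 + 2*(-5*⅙)) = -(-19 + 2*(-⅚)) = -(-19 - 5/3) = -1*(-62/3) = 62/3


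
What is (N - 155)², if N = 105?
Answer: 2500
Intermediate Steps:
(N - 155)² = (105 - 155)² = (-50)² = 2500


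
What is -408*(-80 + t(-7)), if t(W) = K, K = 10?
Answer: 28560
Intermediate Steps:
t(W) = 10
-408*(-80 + t(-7)) = -408*(-80 + 10) = -408*(-70) = 28560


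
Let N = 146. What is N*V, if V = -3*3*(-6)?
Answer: 7884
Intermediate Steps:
V = 54 (V = -9*(-6) = 54)
N*V = 146*54 = 7884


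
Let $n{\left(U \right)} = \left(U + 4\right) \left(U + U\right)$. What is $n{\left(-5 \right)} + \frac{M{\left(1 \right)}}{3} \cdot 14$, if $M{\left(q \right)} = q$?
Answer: $\frac{44}{3} \approx 14.667$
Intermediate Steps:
$n{\left(U \right)} = 2 U \left(4 + U\right)$ ($n{\left(U \right)} = \left(4 + U\right) 2 U = 2 U \left(4 + U\right)$)
$n{\left(-5 \right)} + \frac{M{\left(1 \right)}}{3} \cdot 14 = 2 \left(-5\right) \left(4 - 5\right) + 1 \cdot \frac{1}{3} \cdot 14 = 2 \left(-5\right) \left(-1\right) + 1 \cdot \frac{1}{3} \cdot 14 = 10 + \frac{1}{3} \cdot 14 = 10 + \frac{14}{3} = \frac{44}{3}$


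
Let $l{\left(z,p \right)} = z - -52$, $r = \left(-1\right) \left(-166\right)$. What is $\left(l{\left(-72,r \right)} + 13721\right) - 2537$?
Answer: $11164$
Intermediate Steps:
$r = 166$
$l{\left(z,p \right)} = 52 + z$ ($l{\left(z,p \right)} = z + 52 = 52 + z$)
$\left(l{\left(-72,r \right)} + 13721\right) - 2537 = \left(\left(52 - 72\right) + 13721\right) - 2537 = \left(-20 + 13721\right) - 2537 = 13701 - 2537 = 11164$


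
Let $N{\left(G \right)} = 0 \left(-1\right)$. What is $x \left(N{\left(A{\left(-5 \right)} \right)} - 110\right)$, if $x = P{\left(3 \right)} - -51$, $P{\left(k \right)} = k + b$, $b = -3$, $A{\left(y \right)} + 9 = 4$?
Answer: $-5610$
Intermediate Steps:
$A{\left(y \right)} = -5$ ($A{\left(y \right)} = -9 + 4 = -5$)
$P{\left(k \right)} = -3 + k$ ($P{\left(k \right)} = k - 3 = -3 + k$)
$N{\left(G \right)} = 0$
$x = 51$ ($x = \left(-3 + 3\right) - -51 = 0 + 51 = 51$)
$x \left(N{\left(A{\left(-5 \right)} \right)} - 110\right) = 51 \left(0 - 110\right) = 51 \left(-110\right) = -5610$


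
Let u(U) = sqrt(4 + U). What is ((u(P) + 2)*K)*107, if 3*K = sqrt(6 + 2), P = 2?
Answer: 214*sqrt(2)*(2 + sqrt(6))/3 ≈ 448.87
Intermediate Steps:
K = 2*sqrt(2)/3 (K = sqrt(6 + 2)/3 = sqrt(8)/3 = (2*sqrt(2))/3 = 2*sqrt(2)/3 ≈ 0.94281)
((u(P) + 2)*K)*107 = ((sqrt(4 + 2) + 2)*(2*sqrt(2)/3))*107 = ((sqrt(6) + 2)*(2*sqrt(2)/3))*107 = ((2 + sqrt(6))*(2*sqrt(2)/3))*107 = (2*sqrt(2)*(2 + sqrt(6))/3)*107 = 214*sqrt(2)*(2 + sqrt(6))/3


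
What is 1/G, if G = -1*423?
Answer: -1/423 ≈ -0.0023641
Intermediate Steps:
G = -423
1/G = 1/(-423) = -1/423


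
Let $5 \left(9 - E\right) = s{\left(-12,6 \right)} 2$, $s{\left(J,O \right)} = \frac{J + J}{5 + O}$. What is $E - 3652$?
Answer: $- \frac{200317}{55} \approx -3642.1$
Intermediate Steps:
$s{\left(J,O \right)} = \frac{2 J}{5 + O}$
$E = \frac{543}{55}$ ($E = 9 - \frac{2 \left(-12\right) \frac{1}{5 + 6} \cdot 2}{5} = 9 - \frac{2 \left(-12\right) \frac{1}{11} \cdot 2}{5} = 9 - \frac{\left(- \frac{24}{11}\right) 2}{5} = 9 - - \frac{48}{55} = 9 + \frac{48}{55} = \frac{543}{55} \approx 9.8727$)
$E - 3652 = \frac{543}{55} - 3652 = - \frac{200317}{55}$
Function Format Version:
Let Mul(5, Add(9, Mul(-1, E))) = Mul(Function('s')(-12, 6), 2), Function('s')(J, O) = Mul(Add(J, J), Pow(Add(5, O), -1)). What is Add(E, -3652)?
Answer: Rational(-200317, 55) ≈ -3642.1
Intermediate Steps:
Function('s')(J, O) = Mul(2, J, Pow(Add(5, O), -1)) (Function('s')(J, O) = Mul(Mul(2, J), Pow(Add(5, O), -1)) = Mul(2, J, Pow(Add(5, O), -1)))
E = Rational(543, 55) (E = Add(9, Mul(Rational(-1, 5), Mul(Mul(2, -12, Pow(Add(5, 6), -1)), 2))) = Add(9, Mul(Rational(-1, 5), Mul(Mul(2, -12, Pow(11, -1)), 2))) = Add(9, Mul(Rational(-1, 5), Mul(Mul(2, -12, Rational(1, 11)), 2))) = Add(9, Mul(Rational(-1, 5), Mul(Rational(-24, 11), 2))) = Add(9, Mul(Rational(-1, 5), Rational(-48, 11))) = Add(9, Rational(48, 55)) = Rational(543, 55) ≈ 9.8727)
Add(E, -3652) = Add(Rational(543, 55), -3652) = Rational(-200317, 55)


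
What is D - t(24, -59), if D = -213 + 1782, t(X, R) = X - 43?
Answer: 1588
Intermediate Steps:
t(X, R) = -43 + X
D = 1569
D - t(24, -59) = 1569 - (-43 + 24) = 1569 - 1*(-19) = 1569 + 19 = 1588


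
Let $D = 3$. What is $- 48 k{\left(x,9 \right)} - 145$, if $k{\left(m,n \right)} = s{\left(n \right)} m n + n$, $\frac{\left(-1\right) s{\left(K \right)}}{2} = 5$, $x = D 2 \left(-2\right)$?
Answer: $-52417$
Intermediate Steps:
$x = -12$ ($x = 3 \cdot 2 \left(-2\right) = 6 \left(-2\right) = -12$)
$s{\left(K \right)} = -10$ ($s{\left(K \right)} = \left(-2\right) 5 = -10$)
$k{\left(m,n \right)} = n - 10 m n$ ($k{\left(m,n \right)} = - 10 m n + n = n - 10 m n$)
$- 48 k{\left(x,9 \right)} - 145 = - 48 \cdot 9 \left(1 - -120\right) - 145 = - 48 \cdot 9 \left(1 + 120\right) - 145 = - 48 \cdot 9 \cdot 121 - 145 = \left(-48\right) 1089 - 145 = -52272 - 145 = -52417$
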